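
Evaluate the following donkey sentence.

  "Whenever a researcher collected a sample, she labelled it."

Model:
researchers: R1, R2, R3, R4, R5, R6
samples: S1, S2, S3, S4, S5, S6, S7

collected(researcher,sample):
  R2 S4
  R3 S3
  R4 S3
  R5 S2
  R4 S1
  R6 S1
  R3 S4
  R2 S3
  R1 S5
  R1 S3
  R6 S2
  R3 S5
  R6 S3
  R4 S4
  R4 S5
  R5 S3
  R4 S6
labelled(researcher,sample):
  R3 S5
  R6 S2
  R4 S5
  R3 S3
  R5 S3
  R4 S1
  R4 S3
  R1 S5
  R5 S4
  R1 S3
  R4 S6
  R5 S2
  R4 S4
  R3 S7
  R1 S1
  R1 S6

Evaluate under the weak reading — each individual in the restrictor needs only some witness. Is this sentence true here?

False

"it" takes "a sample" as antecedent — a donkey pronoun bound across the clause boundary.
Weak reading: every researcher r with some collected-sample has at least one collected-sample s such that labelled(r,s).
Per researcher: R1:✓  R2:✗  R3:✓  R4:✓  R5:✓  R6:✓
R2 has no witness among its collected-samples.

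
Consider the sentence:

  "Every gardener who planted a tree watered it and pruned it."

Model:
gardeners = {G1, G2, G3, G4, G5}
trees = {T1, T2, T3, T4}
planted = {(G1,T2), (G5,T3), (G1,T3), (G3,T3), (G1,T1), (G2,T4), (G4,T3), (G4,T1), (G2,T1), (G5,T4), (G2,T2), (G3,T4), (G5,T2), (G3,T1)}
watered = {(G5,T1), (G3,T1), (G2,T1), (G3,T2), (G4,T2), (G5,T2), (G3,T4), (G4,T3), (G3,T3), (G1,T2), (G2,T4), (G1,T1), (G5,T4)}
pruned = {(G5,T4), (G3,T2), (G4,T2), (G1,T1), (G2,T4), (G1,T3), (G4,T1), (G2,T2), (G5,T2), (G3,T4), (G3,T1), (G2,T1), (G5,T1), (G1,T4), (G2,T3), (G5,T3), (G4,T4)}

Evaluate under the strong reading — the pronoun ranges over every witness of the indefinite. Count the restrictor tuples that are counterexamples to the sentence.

"it" takes "a tree" as antecedent — a donkey pronoun bound across the clause boundary.
Strong reading: for every (g,t) with planted(g,t), watered(g,t) ∧ pruned(g,t).
Restrictor pairs: (G1,T1) ✓  (G1,T2) ✗  (G1,T3) ✗  (G2,T1) ✓  (G2,T2) ✗  (G2,T4) ✓  (G3,T1) ✓  (G3,T3) ✗  (G3,T4) ✓  (G4,T1) ✗  (G4,T3) ✗  (G5,T2) ✓  (G5,T3) ✗  (G5,T4) ✓
Counterexamples (restrictor pairs failing the scope): 7.

7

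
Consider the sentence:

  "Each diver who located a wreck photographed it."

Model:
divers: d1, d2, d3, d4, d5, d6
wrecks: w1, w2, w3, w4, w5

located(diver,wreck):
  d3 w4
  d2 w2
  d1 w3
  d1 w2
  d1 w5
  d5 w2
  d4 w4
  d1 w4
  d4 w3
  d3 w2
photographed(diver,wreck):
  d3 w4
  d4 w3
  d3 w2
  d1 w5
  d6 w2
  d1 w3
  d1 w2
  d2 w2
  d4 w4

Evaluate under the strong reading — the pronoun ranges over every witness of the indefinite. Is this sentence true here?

"it" takes "a wreck" as antecedent — a donkey pronoun bound across the clause boundary.
Strong reading: for every (d,w) with located(d,w), photographed(d,w).
Restrictor pairs: (d1,w2) ✓  (d1,w3) ✓  (d1,w4) ✗  (d1,w5) ✓  (d2,w2) ✓  (d3,w2) ✓  (d3,w4) ✓  (d4,w3) ✓  (d4,w4) ✓  (d5,w2) ✗
Counterexample: (d1,w4) is in located but fails the scope.

False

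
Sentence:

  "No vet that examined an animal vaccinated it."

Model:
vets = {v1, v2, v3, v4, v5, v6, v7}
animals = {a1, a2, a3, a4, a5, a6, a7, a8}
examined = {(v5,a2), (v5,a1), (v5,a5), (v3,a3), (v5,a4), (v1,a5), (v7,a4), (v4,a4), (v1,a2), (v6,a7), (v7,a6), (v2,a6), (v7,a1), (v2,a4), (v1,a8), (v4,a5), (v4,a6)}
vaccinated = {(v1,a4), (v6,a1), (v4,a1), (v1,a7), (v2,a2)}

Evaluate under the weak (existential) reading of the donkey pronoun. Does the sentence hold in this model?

True

"it" takes "an animal" as antecedent — a donkey pronoun bound across the clause boundary.
Truth condition: for no (v,a) with examined(v,a) does vaccinated(v,a) hold.
Restrictor pairs — does the scope hold? (v1,a2):fails  (v1,a5):fails  (v1,a8):fails  (v2,a4):fails  (v2,a6):fails  (v3,a3):fails  (v4,a4):fails  (v4,a5):fails  (v4,a6):fails  (v5,a1):fails  (v5,a2):fails  (v5,a4):fails  (v5,a5):fails  (v6,a7):fails  (v7,a1):fails  (v7,a4):fails  (v7,a6):fails
Scope holds for no restrictor pair, so the sentence is true.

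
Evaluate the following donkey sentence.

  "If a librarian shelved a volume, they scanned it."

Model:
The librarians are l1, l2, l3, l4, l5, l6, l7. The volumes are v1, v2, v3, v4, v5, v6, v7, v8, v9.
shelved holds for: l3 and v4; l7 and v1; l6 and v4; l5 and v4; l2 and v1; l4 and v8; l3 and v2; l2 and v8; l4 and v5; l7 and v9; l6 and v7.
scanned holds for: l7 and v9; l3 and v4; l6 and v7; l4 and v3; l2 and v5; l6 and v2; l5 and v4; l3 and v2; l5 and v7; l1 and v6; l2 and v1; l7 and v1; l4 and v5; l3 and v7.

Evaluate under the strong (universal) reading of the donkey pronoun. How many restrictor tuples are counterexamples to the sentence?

3

"it" takes "a volume" as antecedent — a donkey pronoun bound across the clause boundary.
Strong reading: for every (l,v) with shelved(l,v), scanned(l,v).
Restrictor pairs: (l2,v1) ✓  (l2,v8) ✗  (l3,v2) ✓  (l3,v4) ✓  (l4,v5) ✓  (l4,v8) ✗  (l5,v4) ✓  (l6,v4) ✗  (l6,v7) ✓  (l7,v1) ✓  (l7,v9) ✓
Counterexamples (restrictor pairs failing the scope): 3.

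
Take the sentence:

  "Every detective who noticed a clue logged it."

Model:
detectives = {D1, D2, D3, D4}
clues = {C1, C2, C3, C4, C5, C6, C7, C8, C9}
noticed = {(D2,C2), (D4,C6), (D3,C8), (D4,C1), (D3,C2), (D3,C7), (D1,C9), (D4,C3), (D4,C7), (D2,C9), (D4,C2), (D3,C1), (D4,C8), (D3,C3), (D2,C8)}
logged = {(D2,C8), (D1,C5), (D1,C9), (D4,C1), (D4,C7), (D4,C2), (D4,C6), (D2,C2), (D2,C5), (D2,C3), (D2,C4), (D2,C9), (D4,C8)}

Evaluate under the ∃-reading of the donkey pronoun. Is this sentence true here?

False

"it" takes "a clue" as antecedent — a donkey pronoun bound across the clause boundary.
Weak reading: every detective d with some noticed-clue has at least one noticed-clue c such that logged(d,c).
Per detective: D1:✓  D2:✓  D3:✗  D4:✓
D3 has no witness among its noticed-clues.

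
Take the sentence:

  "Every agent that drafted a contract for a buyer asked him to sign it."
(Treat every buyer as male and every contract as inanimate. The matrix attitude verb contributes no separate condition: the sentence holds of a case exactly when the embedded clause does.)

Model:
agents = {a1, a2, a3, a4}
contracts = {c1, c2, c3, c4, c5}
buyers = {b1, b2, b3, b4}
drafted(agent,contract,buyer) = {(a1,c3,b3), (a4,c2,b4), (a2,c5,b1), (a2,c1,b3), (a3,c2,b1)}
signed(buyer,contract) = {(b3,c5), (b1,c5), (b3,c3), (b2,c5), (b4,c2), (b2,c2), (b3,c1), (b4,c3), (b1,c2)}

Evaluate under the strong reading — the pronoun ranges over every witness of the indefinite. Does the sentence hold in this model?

True

"him" takes "a buyer" as antecedent and "it" takes "a contract"; both are donkey pronouns co-varying with the restrictor.
Strong reading: for every (a,c,b) with drafted(a,c,b), signed(b,c).
Restrictor triples: (a1,c3,b3)→signed(b3,c3) ✓  (a2,c1,b3)→signed(b3,c1) ✓  (a2,c5,b1)→signed(b1,c5) ✓  (a3,c2,b1)→signed(b1,c2) ✓  (a4,c2,b4)→signed(b4,c2) ✓
Every restrictor triple satisfies the scope.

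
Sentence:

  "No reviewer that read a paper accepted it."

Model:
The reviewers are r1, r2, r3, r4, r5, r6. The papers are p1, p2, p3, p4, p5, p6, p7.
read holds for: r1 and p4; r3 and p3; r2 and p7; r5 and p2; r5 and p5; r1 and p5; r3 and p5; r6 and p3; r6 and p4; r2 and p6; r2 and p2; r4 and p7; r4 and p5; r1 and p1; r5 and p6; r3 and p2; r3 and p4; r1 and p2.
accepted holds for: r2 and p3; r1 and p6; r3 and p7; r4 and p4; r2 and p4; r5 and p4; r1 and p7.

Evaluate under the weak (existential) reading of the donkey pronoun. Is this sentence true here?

"it" takes "a paper" as antecedent — a donkey pronoun bound across the clause boundary.
Truth condition: for no (r,p) with read(r,p) does accepted(r,p) hold.
Restrictor pairs — does the scope hold? (r1,p1):fails  (r1,p2):fails  (r1,p4):fails  (r1,p5):fails  (r2,p2):fails  (r2,p6):fails  (r2,p7):fails  (r3,p2):fails  (r3,p3):fails  (r3,p4):fails  (r3,p5):fails  (r4,p5):fails  (r4,p7):fails  (r5,p2):fails  (r5,p5):fails  (r5,p6):fails  (r6,p3):fails  (r6,p4):fails
Scope holds for no restrictor pair, so the sentence is true.

True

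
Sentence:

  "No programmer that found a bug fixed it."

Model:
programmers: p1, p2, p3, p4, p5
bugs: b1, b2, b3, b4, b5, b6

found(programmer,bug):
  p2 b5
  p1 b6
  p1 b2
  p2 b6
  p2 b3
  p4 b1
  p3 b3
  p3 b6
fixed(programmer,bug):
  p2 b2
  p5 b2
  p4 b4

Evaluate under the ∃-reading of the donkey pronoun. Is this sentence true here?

"it" takes "a bug" as antecedent — a donkey pronoun bound across the clause boundary.
Truth condition: for no (p,b) with found(p,b) does fixed(p,b) hold.
Restrictor pairs — does the scope hold? (p1,b2):fails  (p1,b6):fails  (p2,b3):fails  (p2,b5):fails  (p2,b6):fails  (p3,b3):fails  (p3,b6):fails  (p4,b1):fails
Scope holds for no restrictor pair, so the sentence is true.

True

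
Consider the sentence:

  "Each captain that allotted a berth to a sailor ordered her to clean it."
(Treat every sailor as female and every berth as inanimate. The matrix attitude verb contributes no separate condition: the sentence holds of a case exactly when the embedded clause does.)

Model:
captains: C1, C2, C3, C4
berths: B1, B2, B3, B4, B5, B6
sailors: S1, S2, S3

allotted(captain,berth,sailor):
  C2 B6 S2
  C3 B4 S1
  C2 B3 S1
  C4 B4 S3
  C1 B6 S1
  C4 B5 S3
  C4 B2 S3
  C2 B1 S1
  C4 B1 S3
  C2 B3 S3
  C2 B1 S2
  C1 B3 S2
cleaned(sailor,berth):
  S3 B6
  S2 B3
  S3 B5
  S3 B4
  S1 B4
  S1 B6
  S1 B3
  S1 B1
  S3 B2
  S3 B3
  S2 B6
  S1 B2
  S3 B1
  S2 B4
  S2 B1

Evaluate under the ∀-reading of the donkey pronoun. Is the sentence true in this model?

True

"her" takes "a sailor" as antecedent and "it" takes "a berth"; both are donkey pronouns co-varying with the restrictor.
Strong reading: for every (c,b,s) with allotted(c,b,s), cleaned(s,b).
Restrictor triples: (C1,B3,S2)→cleaned(S2,B3) ✓  (C1,B6,S1)→cleaned(S1,B6) ✓  (C2,B1,S1)→cleaned(S1,B1) ✓  (C2,B1,S2)→cleaned(S2,B1) ✓  (C2,B3,S1)→cleaned(S1,B3) ✓  (C2,B3,S3)→cleaned(S3,B3) ✓  (C2,B6,S2)→cleaned(S2,B6) ✓  (C3,B4,S1)→cleaned(S1,B4) ✓  (C4,B1,S3)→cleaned(S3,B1) ✓  (C4,B2,S3)→cleaned(S3,B2) ✓  (C4,B4,S3)→cleaned(S3,B4) ✓  (C4,B5,S3)→cleaned(S3,B5) ✓
Every restrictor triple satisfies the scope.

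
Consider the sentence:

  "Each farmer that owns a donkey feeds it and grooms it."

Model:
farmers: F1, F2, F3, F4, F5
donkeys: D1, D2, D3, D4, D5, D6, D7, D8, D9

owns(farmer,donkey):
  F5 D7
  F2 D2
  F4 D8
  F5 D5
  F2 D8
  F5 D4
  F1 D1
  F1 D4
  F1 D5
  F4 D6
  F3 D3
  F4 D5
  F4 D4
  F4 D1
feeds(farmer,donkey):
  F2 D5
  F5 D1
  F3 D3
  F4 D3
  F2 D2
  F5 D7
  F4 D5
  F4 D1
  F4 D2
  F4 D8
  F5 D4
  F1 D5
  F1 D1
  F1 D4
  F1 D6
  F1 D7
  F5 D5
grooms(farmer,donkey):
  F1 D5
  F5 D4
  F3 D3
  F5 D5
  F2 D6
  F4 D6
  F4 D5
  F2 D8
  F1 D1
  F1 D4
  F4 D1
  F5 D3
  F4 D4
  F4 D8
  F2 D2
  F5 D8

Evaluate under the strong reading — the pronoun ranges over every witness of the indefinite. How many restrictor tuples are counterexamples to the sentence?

4

"it" takes "a donkey" as antecedent — a donkey pronoun bound across the clause boundary.
Strong reading: for every (f,d) with owns(f,d), feeds(f,d) ∧ grooms(f,d).
Restrictor pairs: (F1,D1) ✓  (F1,D4) ✓  (F1,D5) ✓  (F2,D2) ✓  (F2,D8) ✗  (F3,D3) ✓  (F4,D1) ✓  (F4,D4) ✗  (F4,D5) ✓  (F4,D6) ✗  (F4,D8) ✓  (F5,D4) ✓  (F5,D5) ✓  (F5,D7) ✗
Counterexamples (restrictor pairs failing the scope): 4.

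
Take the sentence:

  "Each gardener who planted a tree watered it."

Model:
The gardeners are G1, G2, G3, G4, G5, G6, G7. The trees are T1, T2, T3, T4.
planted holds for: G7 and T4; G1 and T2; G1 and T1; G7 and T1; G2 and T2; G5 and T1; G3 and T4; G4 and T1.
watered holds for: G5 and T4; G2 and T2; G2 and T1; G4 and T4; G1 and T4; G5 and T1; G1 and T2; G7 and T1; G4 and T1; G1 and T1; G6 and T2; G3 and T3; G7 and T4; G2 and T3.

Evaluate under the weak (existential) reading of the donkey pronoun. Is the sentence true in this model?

"it" takes "a tree" as antecedent — a donkey pronoun bound across the clause boundary.
Weak reading: every gardener g with some planted-tree has at least one planted-tree t such that watered(g,t).
Per gardener: G1:✓  G2:✓  G3:✗  G4:✓  G5:✓  G7:✓
G3 has no witness among its planted-trees.

False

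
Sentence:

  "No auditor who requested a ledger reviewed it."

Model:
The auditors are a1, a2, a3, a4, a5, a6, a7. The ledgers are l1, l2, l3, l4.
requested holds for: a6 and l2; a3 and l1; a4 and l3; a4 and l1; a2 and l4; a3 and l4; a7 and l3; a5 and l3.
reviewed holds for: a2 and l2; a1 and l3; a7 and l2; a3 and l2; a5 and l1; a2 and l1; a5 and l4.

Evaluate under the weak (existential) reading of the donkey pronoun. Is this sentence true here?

"it" takes "a ledger" as antecedent — a donkey pronoun bound across the clause boundary.
Truth condition: for no (a,l) with requested(a,l) does reviewed(a,l) hold.
Restrictor pairs — does the scope hold? (a2,l4):fails  (a3,l1):fails  (a3,l4):fails  (a4,l1):fails  (a4,l3):fails  (a5,l3):fails  (a6,l2):fails  (a7,l3):fails
Scope holds for no restrictor pair, so the sentence is true.

True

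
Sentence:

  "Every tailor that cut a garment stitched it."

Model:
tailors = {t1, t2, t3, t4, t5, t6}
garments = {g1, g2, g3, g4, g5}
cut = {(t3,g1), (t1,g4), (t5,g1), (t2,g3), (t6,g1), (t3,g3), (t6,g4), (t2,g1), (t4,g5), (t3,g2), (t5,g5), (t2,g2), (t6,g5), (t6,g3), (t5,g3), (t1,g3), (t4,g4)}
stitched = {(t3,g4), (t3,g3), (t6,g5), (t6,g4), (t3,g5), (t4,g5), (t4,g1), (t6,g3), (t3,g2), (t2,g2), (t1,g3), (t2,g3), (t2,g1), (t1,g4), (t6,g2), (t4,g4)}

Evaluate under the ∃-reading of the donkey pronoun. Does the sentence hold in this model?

"it" takes "a garment" as antecedent — a donkey pronoun bound across the clause boundary.
Weak reading: every tailor t with some cut-garment has at least one cut-garment g such that stitched(t,g).
Per tailor: t1:✓  t2:✓  t3:✓  t4:✓  t5:✗  t6:✓
t5 has no witness among its cut-garments.

False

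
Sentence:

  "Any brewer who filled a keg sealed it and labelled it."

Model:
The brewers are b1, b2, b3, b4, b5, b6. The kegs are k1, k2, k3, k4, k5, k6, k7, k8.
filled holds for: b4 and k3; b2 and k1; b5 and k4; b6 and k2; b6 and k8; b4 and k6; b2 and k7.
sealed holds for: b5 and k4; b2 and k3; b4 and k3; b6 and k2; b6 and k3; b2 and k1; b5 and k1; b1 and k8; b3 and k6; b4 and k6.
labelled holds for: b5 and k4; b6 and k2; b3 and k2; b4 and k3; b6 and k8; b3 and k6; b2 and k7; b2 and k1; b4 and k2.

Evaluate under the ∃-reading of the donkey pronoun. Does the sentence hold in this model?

True

"it" takes "a keg" as antecedent — a donkey pronoun bound across the clause boundary.
Weak reading: every brewer b with some filled-keg has at least one filled-keg k such that sealed(b,k) ∧ labelled(b,k).
Per brewer: b2:✓  b4:✓  b5:✓  b6:✓
Every brewer in the restrictor has a witness.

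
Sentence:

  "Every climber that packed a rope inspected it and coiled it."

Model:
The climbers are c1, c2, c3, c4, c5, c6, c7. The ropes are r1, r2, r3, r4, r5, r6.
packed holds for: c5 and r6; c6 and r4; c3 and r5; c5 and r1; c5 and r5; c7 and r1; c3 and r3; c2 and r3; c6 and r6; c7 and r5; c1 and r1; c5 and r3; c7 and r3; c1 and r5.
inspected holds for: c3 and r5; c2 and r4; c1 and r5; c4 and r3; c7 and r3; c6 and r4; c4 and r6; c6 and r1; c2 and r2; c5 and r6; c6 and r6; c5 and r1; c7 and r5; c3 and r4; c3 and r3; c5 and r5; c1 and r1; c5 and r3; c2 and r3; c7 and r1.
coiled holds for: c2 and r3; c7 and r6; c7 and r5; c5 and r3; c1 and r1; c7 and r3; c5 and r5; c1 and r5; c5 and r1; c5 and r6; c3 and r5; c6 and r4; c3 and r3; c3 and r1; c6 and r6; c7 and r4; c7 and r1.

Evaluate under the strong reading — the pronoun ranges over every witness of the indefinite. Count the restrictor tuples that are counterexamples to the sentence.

"it" takes "a rope" as antecedent — a donkey pronoun bound across the clause boundary.
Strong reading: for every (c,r) with packed(c,r), inspected(c,r) ∧ coiled(c,r).
Restrictor pairs: (c1,r1) ✓  (c1,r5) ✓  (c2,r3) ✓  (c3,r3) ✓  (c3,r5) ✓  (c5,r1) ✓  (c5,r3) ✓  (c5,r5) ✓  (c5,r6) ✓  (c6,r4) ✓  (c6,r6) ✓  (c7,r1) ✓  (c7,r3) ✓  (c7,r5) ✓
Counterexamples (restrictor pairs failing the scope): 0.

0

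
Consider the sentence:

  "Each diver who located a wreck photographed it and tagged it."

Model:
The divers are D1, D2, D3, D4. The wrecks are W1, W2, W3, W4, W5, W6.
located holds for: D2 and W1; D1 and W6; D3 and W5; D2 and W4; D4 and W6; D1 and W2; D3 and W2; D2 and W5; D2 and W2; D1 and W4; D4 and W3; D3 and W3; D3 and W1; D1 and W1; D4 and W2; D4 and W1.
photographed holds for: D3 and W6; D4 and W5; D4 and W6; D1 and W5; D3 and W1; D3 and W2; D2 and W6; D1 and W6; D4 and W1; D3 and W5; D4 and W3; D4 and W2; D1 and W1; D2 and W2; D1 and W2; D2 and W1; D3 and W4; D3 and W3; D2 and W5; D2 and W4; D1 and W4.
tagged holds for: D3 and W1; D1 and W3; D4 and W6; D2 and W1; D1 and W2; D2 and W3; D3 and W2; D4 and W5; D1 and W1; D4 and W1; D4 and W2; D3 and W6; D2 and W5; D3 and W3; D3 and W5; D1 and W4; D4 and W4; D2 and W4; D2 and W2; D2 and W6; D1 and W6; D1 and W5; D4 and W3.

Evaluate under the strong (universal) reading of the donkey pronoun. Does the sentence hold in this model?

True

"it" takes "a wreck" as antecedent — a donkey pronoun bound across the clause boundary.
Strong reading: for every (d,w) with located(d,w), photographed(d,w) ∧ tagged(d,w).
Restrictor pairs: (D1,W1) ✓  (D1,W2) ✓  (D1,W4) ✓  (D1,W6) ✓  (D2,W1) ✓  (D2,W2) ✓  (D2,W4) ✓  (D2,W5) ✓  (D3,W1) ✓  (D3,W2) ✓  (D3,W3) ✓  (D3,W5) ✓  (D4,W1) ✓  (D4,W2) ✓  (D4,W3) ✓  (D4,W6) ✓
Every restrictor pair satisfies the scope.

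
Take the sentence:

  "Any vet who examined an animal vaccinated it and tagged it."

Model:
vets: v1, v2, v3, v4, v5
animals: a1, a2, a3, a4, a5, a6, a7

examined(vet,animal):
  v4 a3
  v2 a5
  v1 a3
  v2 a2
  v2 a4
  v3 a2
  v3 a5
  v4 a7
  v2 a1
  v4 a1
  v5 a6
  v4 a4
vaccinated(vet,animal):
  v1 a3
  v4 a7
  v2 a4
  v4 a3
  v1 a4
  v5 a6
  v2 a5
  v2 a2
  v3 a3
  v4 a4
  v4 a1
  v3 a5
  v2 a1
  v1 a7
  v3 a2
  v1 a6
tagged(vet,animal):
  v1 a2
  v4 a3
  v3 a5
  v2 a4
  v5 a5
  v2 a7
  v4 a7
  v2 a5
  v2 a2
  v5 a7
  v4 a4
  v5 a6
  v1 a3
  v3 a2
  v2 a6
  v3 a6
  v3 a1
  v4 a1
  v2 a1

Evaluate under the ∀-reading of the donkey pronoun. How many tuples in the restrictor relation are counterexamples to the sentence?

0

"it" takes "an animal" as antecedent — a donkey pronoun bound across the clause boundary.
Strong reading: for every (v,a) with examined(v,a), vaccinated(v,a) ∧ tagged(v,a).
Restrictor pairs: (v1,a3) ✓  (v2,a1) ✓  (v2,a2) ✓  (v2,a4) ✓  (v2,a5) ✓  (v3,a2) ✓  (v3,a5) ✓  (v4,a1) ✓  (v4,a3) ✓  (v4,a4) ✓  (v4,a7) ✓  (v5,a6) ✓
Counterexamples (restrictor pairs failing the scope): 0.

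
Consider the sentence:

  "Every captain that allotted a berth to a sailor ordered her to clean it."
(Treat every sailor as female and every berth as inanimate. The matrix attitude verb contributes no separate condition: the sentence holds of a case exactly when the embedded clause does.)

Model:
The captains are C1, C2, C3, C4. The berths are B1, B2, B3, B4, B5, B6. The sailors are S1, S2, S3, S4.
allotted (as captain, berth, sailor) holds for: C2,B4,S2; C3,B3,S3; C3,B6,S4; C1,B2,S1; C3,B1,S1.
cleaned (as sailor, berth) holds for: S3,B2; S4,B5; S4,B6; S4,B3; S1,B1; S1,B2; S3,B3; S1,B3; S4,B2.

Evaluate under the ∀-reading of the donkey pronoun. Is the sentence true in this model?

False

"her" takes "a sailor" as antecedent and "it" takes "a berth"; both are donkey pronouns co-varying with the restrictor.
Strong reading: for every (c,b,s) with allotted(c,b,s), cleaned(s,b).
Restrictor triples: (C1,B2,S1)→cleaned(S1,B2) ✓  (C2,B4,S2)→cleaned(S2,B4) ✗  (C3,B1,S1)→cleaned(S1,B1) ✓  (C3,B3,S3)→cleaned(S3,B3) ✓  (C3,B6,S4)→cleaned(S4,B6) ✓
Counterexample: (C2,B4,S2) — cleaned(S2,B4) does not hold.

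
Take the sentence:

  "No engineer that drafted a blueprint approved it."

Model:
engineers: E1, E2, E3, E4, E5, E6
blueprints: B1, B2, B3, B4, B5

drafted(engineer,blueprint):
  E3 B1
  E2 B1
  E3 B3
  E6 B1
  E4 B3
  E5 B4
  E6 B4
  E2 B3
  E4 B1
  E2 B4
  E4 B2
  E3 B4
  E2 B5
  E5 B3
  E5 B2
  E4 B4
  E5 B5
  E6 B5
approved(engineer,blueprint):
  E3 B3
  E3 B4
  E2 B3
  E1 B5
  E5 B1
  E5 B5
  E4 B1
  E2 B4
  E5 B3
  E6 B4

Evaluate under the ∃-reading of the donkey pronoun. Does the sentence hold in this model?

"it" takes "a blueprint" as antecedent — a donkey pronoun bound across the clause boundary.
Truth condition: for no (e,b) with drafted(e,b) does approved(e,b) hold.
Restrictor pairs — does the scope hold? (E2,B1):fails  (E2,B3):holds  (E2,B4):holds  (E2,B5):fails  (E3,B1):fails  (E3,B3):holds  (E3,B4):holds  (E4,B1):holds  (E4,B2):fails  (E4,B3):fails  (E4,B4):fails  (E5,B2):fails  (E5,B3):holds  (E5,B4):fails  (E5,B5):holds  (E6,B1):fails  (E6,B4):holds  (E6,B5):fails
Scope holds for 8 pair(s), so the sentence is false.

False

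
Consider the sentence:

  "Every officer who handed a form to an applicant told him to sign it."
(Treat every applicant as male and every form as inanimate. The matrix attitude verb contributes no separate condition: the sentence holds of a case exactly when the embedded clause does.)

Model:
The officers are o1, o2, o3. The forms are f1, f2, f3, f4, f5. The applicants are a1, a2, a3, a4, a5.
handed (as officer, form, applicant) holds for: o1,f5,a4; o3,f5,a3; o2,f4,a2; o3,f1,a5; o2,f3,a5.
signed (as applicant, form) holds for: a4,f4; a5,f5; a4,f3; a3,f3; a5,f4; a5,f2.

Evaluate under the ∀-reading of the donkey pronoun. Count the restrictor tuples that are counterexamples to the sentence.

5

"him" takes "an applicant" as antecedent and "it" takes "a form"; both are donkey pronouns co-varying with the restrictor.
Strong reading: for every (o,f,a) with handed(o,f,a), signed(a,f).
Restrictor triples: (o1,f5,a4)→signed(a4,f5) ✗  (o2,f3,a5)→signed(a5,f3) ✗  (o2,f4,a2)→signed(a2,f4) ✗  (o3,f1,a5)→signed(a5,f1) ✗  (o3,f5,a3)→signed(a3,f5) ✗
Counterexamples (restrictor triples failing the scope): 5.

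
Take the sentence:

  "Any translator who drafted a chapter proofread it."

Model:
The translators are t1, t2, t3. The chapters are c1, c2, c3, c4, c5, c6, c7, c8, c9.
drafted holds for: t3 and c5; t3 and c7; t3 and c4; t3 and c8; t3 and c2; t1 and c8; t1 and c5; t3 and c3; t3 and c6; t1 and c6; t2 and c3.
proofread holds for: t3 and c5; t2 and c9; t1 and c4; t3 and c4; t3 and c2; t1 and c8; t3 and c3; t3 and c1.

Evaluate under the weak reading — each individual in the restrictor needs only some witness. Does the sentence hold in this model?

False

"it" takes "a chapter" as antecedent — a donkey pronoun bound across the clause boundary.
Weak reading: every translator t with some drafted-chapter has at least one drafted-chapter c such that proofread(t,c).
Per translator: t1:✓  t2:✗  t3:✓
t2 has no witness among its drafted-chapters.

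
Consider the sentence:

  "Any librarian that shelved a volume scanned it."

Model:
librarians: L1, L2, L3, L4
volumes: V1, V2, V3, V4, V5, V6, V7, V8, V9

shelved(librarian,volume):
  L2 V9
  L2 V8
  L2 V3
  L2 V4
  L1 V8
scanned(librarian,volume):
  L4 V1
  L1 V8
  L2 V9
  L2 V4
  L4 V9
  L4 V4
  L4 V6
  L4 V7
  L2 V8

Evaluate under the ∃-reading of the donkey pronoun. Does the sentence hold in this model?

"it" takes "a volume" as antecedent — a donkey pronoun bound across the clause boundary.
Weak reading: every librarian l with some shelved-volume has at least one shelved-volume v such that scanned(l,v).
Per librarian: L1:✓  L2:✓
Every librarian in the restrictor has a witness.

True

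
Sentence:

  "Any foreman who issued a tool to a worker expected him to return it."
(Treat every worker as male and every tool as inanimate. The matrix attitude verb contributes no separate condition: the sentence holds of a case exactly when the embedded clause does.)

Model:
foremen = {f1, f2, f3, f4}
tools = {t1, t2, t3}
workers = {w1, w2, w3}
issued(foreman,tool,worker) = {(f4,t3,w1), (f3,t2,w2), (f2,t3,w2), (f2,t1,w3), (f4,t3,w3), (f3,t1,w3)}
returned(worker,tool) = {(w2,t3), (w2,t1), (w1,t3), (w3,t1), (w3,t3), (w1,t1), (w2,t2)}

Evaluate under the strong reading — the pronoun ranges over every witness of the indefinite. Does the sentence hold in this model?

"him" takes "a worker" as antecedent and "it" takes "a tool"; both are donkey pronouns co-varying with the restrictor.
Strong reading: for every (f,t,w) with issued(f,t,w), returned(w,t).
Restrictor triples: (f2,t1,w3)→returned(w3,t1) ✓  (f2,t3,w2)→returned(w2,t3) ✓  (f3,t1,w3)→returned(w3,t1) ✓  (f3,t2,w2)→returned(w2,t2) ✓  (f4,t3,w1)→returned(w1,t3) ✓  (f4,t3,w3)→returned(w3,t3) ✓
Every restrictor triple satisfies the scope.

True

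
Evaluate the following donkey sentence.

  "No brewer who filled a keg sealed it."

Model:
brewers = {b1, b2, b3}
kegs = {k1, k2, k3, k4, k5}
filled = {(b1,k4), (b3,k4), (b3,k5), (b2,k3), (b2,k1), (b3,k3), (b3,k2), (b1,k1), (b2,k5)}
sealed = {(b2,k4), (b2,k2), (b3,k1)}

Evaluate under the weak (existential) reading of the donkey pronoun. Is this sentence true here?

True

"it" takes "a keg" as antecedent — a donkey pronoun bound across the clause boundary.
Truth condition: for no (b,k) with filled(b,k) does sealed(b,k) hold.
Restrictor pairs — does the scope hold? (b1,k1):fails  (b1,k4):fails  (b2,k1):fails  (b2,k3):fails  (b2,k5):fails  (b3,k2):fails  (b3,k3):fails  (b3,k4):fails  (b3,k5):fails
Scope holds for no restrictor pair, so the sentence is true.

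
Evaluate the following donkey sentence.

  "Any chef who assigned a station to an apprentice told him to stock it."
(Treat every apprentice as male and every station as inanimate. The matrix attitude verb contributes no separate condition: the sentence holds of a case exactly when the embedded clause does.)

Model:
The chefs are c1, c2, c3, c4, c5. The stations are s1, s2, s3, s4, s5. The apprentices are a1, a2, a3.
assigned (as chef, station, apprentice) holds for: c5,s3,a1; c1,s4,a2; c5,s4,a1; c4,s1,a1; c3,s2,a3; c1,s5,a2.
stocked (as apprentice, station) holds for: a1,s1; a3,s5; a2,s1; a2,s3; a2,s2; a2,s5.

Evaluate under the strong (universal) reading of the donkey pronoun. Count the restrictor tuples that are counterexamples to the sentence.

4

"him" takes "an apprentice" as antecedent and "it" takes "a station"; both are donkey pronouns co-varying with the restrictor.
Strong reading: for every (c,s,a) with assigned(c,s,a), stocked(a,s).
Restrictor triples: (c1,s4,a2)→stocked(a2,s4) ✗  (c1,s5,a2)→stocked(a2,s5) ✓  (c3,s2,a3)→stocked(a3,s2) ✗  (c4,s1,a1)→stocked(a1,s1) ✓  (c5,s3,a1)→stocked(a1,s3) ✗  (c5,s4,a1)→stocked(a1,s4) ✗
Counterexamples (restrictor triples failing the scope): 4.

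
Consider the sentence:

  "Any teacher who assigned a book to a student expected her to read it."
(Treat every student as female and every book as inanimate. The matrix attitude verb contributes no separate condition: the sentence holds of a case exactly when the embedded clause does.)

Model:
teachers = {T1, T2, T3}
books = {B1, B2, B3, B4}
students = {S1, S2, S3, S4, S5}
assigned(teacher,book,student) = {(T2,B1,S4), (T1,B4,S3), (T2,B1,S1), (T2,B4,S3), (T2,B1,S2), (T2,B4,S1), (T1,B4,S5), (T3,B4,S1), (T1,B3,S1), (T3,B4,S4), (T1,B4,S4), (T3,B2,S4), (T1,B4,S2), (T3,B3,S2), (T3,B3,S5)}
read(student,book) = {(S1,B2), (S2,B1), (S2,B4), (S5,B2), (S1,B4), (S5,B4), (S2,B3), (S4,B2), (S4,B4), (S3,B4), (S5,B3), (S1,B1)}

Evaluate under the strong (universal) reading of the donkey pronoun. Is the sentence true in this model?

"her" takes "a student" as antecedent and "it" takes "a book"; both are donkey pronouns co-varying with the restrictor.
Strong reading: for every (t,b,s) with assigned(t,b,s), read(s,b).
Restrictor triples: (T1,B3,S1)→read(S1,B3) ✗  (T1,B4,S2)→read(S2,B4) ✓  (T1,B4,S3)→read(S3,B4) ✓  (T1,B4,S4)→read(S4,B4) ✓  (T1,B4,S5)→read(S5,B4) ✓  (T2,B1,S1)→read(S1,B1) ✓  (T2,B1,S2)→read(S2,B1) ✓  (T2,B1,S4)→read(S4,B1) ✗  (T2,B4,S1)→read(S1,B4) ✓  (T2,B4,S3)→read(S3,B4) ✓  (T3,B2,S4)→read(S4,B2) ✓  (T3,B3,S2)→read(S2,B3) ✓  (T3,B3,S5)→read(S5,B3) ✓  (T3,B4,S1)→read(S1,B4) ✓  (T3,B4,S4)→read(S4,B4) ✓
Counterexample: (T1,B3,S1) — read(S1,B3) does not hold.

False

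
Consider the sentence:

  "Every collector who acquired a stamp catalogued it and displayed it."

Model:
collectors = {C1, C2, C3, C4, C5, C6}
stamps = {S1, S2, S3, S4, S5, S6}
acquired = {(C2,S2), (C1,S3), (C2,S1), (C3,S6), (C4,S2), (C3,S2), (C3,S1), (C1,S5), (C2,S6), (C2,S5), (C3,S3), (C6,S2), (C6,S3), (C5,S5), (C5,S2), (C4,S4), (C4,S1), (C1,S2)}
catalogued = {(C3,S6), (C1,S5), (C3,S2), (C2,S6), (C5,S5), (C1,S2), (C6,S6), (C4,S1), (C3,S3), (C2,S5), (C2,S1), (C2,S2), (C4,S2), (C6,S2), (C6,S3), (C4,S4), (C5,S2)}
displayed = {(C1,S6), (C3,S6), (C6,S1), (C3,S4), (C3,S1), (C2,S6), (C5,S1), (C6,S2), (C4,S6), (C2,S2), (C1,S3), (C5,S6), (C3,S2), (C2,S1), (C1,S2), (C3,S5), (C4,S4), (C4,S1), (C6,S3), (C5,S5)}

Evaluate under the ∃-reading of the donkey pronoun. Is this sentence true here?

True

"it" takes "a stamp" as antecedent — a donkey pronoun bound across the clause boundary.
Weak reading: every collector c with some acquired-stamp has at least one acquired-stamp s such that catalogued(c,s) ∧ displayed(c,s).
Per collector: C1:✓  C2:✓  C3:✓  C4:✓  C5:✓  C6:✓
Every collector in the restrictor has a witness.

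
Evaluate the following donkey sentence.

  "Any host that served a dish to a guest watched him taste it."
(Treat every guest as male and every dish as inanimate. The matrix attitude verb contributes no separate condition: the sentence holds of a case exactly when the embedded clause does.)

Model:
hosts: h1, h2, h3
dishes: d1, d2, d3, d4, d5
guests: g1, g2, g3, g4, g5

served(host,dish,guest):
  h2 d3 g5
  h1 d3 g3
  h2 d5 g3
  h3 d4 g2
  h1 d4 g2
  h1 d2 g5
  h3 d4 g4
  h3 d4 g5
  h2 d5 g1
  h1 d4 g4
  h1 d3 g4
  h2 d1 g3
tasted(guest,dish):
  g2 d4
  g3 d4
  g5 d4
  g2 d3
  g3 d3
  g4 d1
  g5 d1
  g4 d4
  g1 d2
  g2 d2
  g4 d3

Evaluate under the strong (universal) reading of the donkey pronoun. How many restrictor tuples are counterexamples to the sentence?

5

"him" takes "a guest" as antecedent and "it" takes "a dish"; both are donkey pronouns co-varying with the restrictor.
Strong reading: for every (h,d,g) with served(h,d,g), tasted(g,d).
Restrictor triples: (h1,d2,g5)→tasted(g5,d2) ✗  (h1,d3,g3)→tasted(g3,d3) ✓  (h1,d3,g4)→tasted(g4,d3) ✓  (h1,d4,g2)→tasted(g2,d4) ✓  (h1,d4,g4)→tasted(g4,d4) ✓  (h2,d1,g3)→tasted(g3,d1) ✗  (h2,d3,g5)→tasted(g5,d3) ✗  (h2,d5,g1)→tasted(g1,d5) ✗  (h2,d5,g3)→tasted(g3,d5) ✗  (h3,d4,g2)→tasted(g2,d4) ✓  (h3,d4,g4)→tasted(g4,d4) ✓  (h3,d4,g5)→tasted(g5,d4) ✓
Counterexamples (restrictor triples failing the scope): 5.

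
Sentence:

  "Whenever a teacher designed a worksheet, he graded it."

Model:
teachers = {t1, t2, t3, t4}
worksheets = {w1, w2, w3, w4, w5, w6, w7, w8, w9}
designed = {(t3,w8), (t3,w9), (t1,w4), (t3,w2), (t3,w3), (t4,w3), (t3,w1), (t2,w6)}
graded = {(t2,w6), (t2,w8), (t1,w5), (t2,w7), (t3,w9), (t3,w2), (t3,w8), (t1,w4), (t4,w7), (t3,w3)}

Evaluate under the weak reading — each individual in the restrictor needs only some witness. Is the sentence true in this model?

"it" takes "a worksheet" as antecedent — a donkey pronoun bound across the clause boundary.
Weak reading: every teacher t with some designed-worksheet has at least one designed-worksheet w such that graded(t,w).
Per teacher: t1:✓  t2:✓  t3:✓  t4:✗
t4 has no witness among its designed-worksheets.

False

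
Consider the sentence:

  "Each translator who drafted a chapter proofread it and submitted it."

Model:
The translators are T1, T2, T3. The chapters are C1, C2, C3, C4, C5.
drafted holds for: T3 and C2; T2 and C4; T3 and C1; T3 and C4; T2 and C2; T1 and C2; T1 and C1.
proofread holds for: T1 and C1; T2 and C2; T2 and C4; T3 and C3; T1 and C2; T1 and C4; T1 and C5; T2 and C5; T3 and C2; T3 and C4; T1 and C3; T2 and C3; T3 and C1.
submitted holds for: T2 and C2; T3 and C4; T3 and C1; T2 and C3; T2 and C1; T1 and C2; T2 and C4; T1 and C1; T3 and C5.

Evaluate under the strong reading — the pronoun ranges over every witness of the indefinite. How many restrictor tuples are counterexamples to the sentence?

1

"it" takes "a chapter" as antecedent — a donkey pronoun bound across the clause boundary.
Strong reading: for every (t,c) with drafted(t,c), proofread(t,c) ∧ submitted(t,c).
Restrictor pairs: (T1,C1) ✓  (T1,C2) ✓  (T2,C2) ✓  (T2,C4) ✓  (T3,C1) ✓  (T3,C2) ✗  (T3,C4) ✓
Counterexamples (restrictor pairs failing the scope): 1.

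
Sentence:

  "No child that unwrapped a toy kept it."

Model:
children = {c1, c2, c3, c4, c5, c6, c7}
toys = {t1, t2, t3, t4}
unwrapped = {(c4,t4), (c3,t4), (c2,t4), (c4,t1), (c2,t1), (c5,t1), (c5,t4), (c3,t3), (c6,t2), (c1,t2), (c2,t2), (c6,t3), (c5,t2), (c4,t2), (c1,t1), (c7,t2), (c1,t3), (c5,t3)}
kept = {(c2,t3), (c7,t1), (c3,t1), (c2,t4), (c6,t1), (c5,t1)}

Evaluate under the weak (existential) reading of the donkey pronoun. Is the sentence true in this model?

"it" takes "a toy" as antecedent — a donkey pronoun bound across the clause boundary.
Truth condition: for no (c,t) with unwrapped(c,t) does kept(c,t) hold.
Restrictor pairs — does the scope hold? (c1,t1):fails  (c1,t2):fails  (c1,t3):fails  (c2,t1):fails  (c2,t2):fails  (c2,t4):holds  (c3,t3):fails  (c3,t4):fails  (c4,t1):fails  (c4,t2):fails  (c4,t4):fails  (c5,t1):holds  (c5,t2):fails  (c5,t3):fails  (c5,t4):fails  (c6,t2):fails  (c6,t3):fails  (c7,t2):fails
Scope holds for 2 pair(s), so the sentence is false.

False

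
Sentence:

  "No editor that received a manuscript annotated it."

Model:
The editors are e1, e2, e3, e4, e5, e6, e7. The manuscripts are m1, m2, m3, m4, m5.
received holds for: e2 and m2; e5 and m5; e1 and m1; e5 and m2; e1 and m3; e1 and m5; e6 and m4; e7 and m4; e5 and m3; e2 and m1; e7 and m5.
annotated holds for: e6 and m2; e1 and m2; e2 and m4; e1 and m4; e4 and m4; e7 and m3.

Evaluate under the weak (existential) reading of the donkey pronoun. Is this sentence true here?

True

"it" takes "a manuscript" as antecedent — a donkey pronoun bound across the clause boundary.
Truth condition: for no (e,m) with received(e,m) does annotated(e,m) hold.
Restrictor pairs — does the scope hold? (e1,m1):fails  (e1,m3):fails  (e1,m5):fails  (e2,m1):fails  (e2,m2):fails  (e5,m2):fails  (e5,m3):fails  (e5,m5):fails  (e6,m4):fails  (e7,m4):fails  (e7,m5):fails
Scope holds for no restrictor pair, so the sentence is true.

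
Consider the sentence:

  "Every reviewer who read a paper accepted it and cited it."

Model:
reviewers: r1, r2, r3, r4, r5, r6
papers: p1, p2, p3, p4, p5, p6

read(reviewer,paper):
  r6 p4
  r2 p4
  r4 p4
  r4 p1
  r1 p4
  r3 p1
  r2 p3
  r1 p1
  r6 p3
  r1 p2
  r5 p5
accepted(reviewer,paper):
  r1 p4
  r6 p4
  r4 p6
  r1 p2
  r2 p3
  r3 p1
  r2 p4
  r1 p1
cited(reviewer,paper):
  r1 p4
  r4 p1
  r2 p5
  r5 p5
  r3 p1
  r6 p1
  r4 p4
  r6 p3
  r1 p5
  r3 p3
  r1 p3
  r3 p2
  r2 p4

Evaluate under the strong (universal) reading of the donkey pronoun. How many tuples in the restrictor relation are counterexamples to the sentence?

"it" takes "a paper" as antecedent — a donkey pronoun bound across the clause boundary.
Strong reading: for every (r,p) with read(r,p), accepted(r,p) ∧ cited(r,p).
Restrictor pairs: (r1,p1) ✗  (r1,p2) ✗  (r1,p4) ✓  (r2,p3) ✗  (r2,p4) ✓  (r3,p1) ✓  (r4,p1) ✗  (r4,p4) ✗  (r5,p5) ✗  (r6,p3) ✗  (r6,p4) ✗
Counterexamples (restrictor pairs failing the scope): 8.

8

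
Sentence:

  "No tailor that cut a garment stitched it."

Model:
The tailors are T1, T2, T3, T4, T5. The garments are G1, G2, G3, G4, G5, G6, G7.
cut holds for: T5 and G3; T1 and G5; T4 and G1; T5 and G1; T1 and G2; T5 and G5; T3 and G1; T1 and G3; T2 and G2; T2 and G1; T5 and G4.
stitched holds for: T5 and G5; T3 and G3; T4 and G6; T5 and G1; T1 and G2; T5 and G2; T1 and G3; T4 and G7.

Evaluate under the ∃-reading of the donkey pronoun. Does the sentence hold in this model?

False

"it" takes "a garment" as antecedent — a donkey pronoun bound across the clause boundary.
Truth condition: for no (t,g) with cut(t,g) does stitched(t,g) hold.
Restrictor pairs — does the scope hold? (T1,G2):holds  (T1,G3):holds  (T1,G5):fails  (T2,G1):fails  (T2,G2):fails  (T3,G1):fails  (T4,G1):fails  (T5,G1):holds  (T5,G3):fails  (T5,G4):fails  (T5,G5):holds
Scope holds for 4 pair(s), so the sentence is false.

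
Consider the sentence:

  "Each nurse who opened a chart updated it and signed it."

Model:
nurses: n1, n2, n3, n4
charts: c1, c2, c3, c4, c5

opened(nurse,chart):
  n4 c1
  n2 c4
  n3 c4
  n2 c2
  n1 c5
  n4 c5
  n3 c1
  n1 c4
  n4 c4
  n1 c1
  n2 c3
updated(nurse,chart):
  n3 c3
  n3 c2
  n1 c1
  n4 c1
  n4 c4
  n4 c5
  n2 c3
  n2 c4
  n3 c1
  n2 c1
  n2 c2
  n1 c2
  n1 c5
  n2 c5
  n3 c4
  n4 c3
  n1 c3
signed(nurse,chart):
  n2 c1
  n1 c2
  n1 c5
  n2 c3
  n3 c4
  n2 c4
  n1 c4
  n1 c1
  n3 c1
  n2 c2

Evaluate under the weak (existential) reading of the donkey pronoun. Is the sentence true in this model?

False

"it" takes "a chart" as antecedent — a donkey pronoun bound across the clause boundary.
Weak reading: every nurse n with some opened-chart has at least one opened-chart c such that updated(n,c) ∧ signed(n,c).
Per nurse: n1:✓  n2:✓  n3:✓  n4:✗
n4 has no witness among its opened-charts.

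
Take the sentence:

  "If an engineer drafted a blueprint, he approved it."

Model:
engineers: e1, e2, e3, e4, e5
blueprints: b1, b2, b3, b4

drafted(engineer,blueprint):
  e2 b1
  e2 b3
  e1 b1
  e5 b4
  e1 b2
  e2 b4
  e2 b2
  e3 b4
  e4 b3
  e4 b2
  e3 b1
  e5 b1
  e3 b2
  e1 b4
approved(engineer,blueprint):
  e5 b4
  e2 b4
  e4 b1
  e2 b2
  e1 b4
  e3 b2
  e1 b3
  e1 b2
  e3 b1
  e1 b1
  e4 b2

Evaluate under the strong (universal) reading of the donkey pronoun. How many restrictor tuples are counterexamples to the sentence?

"it" takes "a blueprint" as antecedent — a donkey pronoun bound across the clause boundary.
Strong reading: for every (e,b) with drafted(e,b), approved(e,b).
Restrictor pairs: (e1,b1) ✓  (e1,b2) ✓  (e1,b4) ✓  (e2,b1) ✗  (e2,b2) ✓  (e2,b3) ✗  (e2,b4) ✓  (e3,b1) ✓  (e3,b2) ✓  (e3,b4) ✗  (e4,b2) ✓  (e4,b3) ✗  (e5,b1) ✗  (e5,b4) ✓
Counterexamples (restrictor pairs failing the scope): 5.

5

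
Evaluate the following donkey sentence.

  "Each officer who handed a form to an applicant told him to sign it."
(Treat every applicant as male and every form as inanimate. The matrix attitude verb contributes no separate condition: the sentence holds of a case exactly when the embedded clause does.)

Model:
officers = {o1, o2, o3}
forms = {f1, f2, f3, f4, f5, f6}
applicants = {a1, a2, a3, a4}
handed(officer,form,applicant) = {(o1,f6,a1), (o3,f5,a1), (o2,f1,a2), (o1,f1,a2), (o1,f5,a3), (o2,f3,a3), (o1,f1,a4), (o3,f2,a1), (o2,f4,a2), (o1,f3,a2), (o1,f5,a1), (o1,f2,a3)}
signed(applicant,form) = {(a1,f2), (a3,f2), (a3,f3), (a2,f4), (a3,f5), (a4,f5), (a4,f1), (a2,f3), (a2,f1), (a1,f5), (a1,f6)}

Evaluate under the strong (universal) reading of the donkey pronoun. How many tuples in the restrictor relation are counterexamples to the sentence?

0

"him" takes "an applicant" as antecedent and "it" takes "a form"; both are donkey pronouns co-varying with the restrictor.
Strong reading: for every (o,f,a) with handed(o,f,a), signed(a,f).
Restrictor triples: (o1,f1,a2)→signed(a2,f1) ✓  (o1,f1,a4)→signed(a4,f1) ✓  (o1,f2,a3)→signed(a3,f2) ✓  (o1,f3,a2)→signed(a2,f3) ✓  (o1,f5,a1)→signed(a1,f5) ✓  (o1,f5,a3)→signed(a3,f5) ✓  (o1,f6,a1)→signed(a1,f6) ✓  (o2,f1,a2)→signed(a2,f1) ✓  (o2,f3,a3)→signed(a3,f3) ✓  (o2,f4,a2)→signed(a2,f4) ✓  (o3,f2,a1)→signed(a1,f2) ✓  (o3,f5,a1)→signed(a1,f5) ✓
Counterexamples (restrictor triples failing the scope): 0.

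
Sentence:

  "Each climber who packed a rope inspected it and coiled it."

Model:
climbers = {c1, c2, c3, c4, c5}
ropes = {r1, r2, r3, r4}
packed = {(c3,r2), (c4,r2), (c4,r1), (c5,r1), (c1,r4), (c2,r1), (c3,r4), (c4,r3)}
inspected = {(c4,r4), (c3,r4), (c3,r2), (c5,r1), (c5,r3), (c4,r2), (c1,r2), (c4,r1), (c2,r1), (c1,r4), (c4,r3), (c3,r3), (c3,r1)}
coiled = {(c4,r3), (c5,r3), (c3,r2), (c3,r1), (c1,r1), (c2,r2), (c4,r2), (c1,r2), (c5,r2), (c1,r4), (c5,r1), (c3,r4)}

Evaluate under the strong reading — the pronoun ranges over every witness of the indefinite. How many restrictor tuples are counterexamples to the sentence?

2

"it" takes "a rope" as antecedent — a donkey pronoun bound across the clause boundary.
Strong reading: for every (c,r) with packed(c,r), inspected(c,r) ∧ coiled(c,r).
Restrictor pairs: (c1,r4) ✓  (c2,r1) ✗  (c3,r2) ✓  (c3,r4) ✓  (c4,r1) ✗  (c4,r2) ✓  (c4,r3) ✓  (c5,r1) ✓
Counterexamples (restrictor pairs failing the scope): 2.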